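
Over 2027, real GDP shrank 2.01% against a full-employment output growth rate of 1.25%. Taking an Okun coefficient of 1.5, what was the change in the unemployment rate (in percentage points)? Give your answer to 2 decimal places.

2.17 percentage points

Growth-rate Okun's law: g_Y = g_Y* - β × Δu, so Δu = (g_Y* - g_Y)/β.
Δu = (1.25 + 2.01)/1.5 = 3.26/1.5 = 2.17 percentage points.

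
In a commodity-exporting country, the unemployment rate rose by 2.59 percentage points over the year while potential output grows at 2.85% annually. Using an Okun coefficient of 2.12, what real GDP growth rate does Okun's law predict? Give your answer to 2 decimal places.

Growth-rate Okun's law: g_Y = g_Y* - β × Δu.
g_Y = 2.85 - 2.12 × (2.59) = 2.85 - 5.4908 = -2.6408%, i.e. -2.64% to 2 d.p.

-2.64%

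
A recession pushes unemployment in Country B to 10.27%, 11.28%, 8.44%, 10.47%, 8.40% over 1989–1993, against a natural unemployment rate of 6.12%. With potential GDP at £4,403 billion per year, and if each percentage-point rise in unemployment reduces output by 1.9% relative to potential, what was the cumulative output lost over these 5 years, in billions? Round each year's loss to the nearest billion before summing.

£1,528 billion

Year 1989: gap = -1.9 × (10.27 - 6.12) = -7.885%, loss ≈ 4403 × 7.885/100 ≈ 347.
Year 1990: gap = -1.9 × (11.28 - 6.12) = -9.804%, loss ≈ 4403 × 9.804/100 ≈ 432.
Year 1991: gap = -1.9 × (8.44 - 6.12) = -4.408%, loss ≈ 4403 × 4.408/100 ≈ 194.
Year 1992: gap = -1.9 × (10.47 - 6.12) = -8.265%, loss ≈ 4403 × 8.265/100 ≈ 364.
Year 1993: gap = -1.9 × (8.4 - 6.12) = -4.332%, loss ≈ 4403 × 4.332/100 ≈ 191.
Total lost output = 347 + 432 + 194 + 364 + 191 = 1528 billion.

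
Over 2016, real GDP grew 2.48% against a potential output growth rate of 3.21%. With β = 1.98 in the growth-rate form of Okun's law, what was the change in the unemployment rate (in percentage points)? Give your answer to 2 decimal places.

0.37 percentage points

Growth-rate Okun's law: g_Y = g_Y* - β × Δu, so Δu = (g_Y* - g_Y)/β.
Δu = (3.21 - 2.48)/1.98 = 0.73/1.98 = 0.37 percentage points.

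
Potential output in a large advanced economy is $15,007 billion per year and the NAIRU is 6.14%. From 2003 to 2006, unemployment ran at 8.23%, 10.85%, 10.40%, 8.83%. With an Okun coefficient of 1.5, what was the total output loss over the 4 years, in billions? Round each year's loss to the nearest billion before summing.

Year 2003: gap = -1.5 × (8.23 - 6.14) = -3.135%, loss ≈ 15007 × 3.135/100 ≈ 470.
Year 2004: gap = -1.5 × (10.85 - 6.14) = -7.065%, loss ≈ 15007 × 7.065/100 ≈ 1060.
Year 2005: gap = -1.5 × (10.4 - 6.14) = -6.39%, loss ≈ 15007 × 6.39/100 ≈ 959.
Year 2006: gap = -1.5 × (8.83 - 6.14) = -4.035%, loss ≈ 15007 × 4.035/100 ≈ 606.
Total lost output = 470 + 1060 + 959 + 606 = 3095 billion.

$3,095 billion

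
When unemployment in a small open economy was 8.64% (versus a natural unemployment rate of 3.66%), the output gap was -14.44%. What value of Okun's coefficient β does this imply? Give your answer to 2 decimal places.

Okun's law: output gap = -β × (u - u*).
-14.44 = -β × (8.64 - 3.66) = -β × 4.98, so β = 14.44/4.98 = 2.90.

β ≈ 2.90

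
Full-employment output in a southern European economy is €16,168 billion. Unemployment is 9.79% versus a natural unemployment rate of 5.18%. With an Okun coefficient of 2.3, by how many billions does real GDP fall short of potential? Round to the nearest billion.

€1,714 billion

Output gap = -2.3 × (9.79 - 5.18) = -2.3 × 4.61 = -10.603%.
Actual GDP ≈ 16168 × 0.89397 ≈ 14454 billion, so the shortfall is 16168 - 14454 = 1714 billion.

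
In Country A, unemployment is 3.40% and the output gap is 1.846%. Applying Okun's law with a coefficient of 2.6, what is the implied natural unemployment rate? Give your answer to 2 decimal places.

4.11%

From Okun's law, u - u* = -(output gap)/β = -(1.846)/2.6 = -0.71 points.
So u* = 3.4 + 0.71 = 4.11%.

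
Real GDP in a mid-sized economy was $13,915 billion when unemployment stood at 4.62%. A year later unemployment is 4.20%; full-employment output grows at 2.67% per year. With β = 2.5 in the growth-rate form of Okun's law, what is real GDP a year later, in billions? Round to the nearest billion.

$14,433 billion

Δu = 4.2 - 4.62 = -0.42 points.
Okun's law (growth form): g_Y = g_Y* - β × Δu = 2.67 - 2.5 × (-0.42) = 2.67 + 1.05 = 3.72%.
Real GDP in the next year = 13915 × (1 + 3.72/100) = 13915 × 1.0372 ≈ 14433 billion.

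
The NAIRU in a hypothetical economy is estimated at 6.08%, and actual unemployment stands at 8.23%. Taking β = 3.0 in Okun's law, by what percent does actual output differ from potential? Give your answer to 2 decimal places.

The unemployment gap is 8.23 - 6.08 = 2.15 percentage points.
Okun's law gives an output gap of -3 × 2.15 = -6.45%, i.e. 6.45% below potential.

-6.45%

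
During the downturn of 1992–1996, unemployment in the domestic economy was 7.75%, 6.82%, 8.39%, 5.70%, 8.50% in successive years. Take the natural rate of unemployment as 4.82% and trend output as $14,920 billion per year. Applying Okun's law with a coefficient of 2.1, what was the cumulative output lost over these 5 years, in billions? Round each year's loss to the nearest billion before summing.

Year 1992: gap = -2.1 × (7.75 - 4.82) = -6.153%, loss ≈ 14920 × 6.153/100 ≈ 918.
Year 1993: gap = -2.1 × (6.82 - 4.82) = -4.2%, loss ≈ 14920 × 4.2/100 ≈ 627.
Year 1994: gap = -2.1 × (8.39 - 4.82) = -7.497%, loss ≈ 14920 × 7.497/100 ≈ 1119.
Year 1995: gap = -2.1 × (5.7 - 4.82) = -1.848%, loss ≈ 14920 × 1.848/100 ≈ 276.
Year 1996: gap = -2.1 × (8.5 - 4.82) = -7.728%, loss ≈ 14920 × 7.728/100 ≈ 1153.
Total lost output = 918 + 627 + 1119 + 276 + 1153 = 4093 billion.

$4,093 billion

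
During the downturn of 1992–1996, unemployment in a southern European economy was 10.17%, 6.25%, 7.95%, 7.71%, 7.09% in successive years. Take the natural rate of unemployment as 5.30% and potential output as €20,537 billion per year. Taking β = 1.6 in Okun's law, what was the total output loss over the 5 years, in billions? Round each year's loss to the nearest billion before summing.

€4,163 billion

Year 1992: gap = -1.6 × (10.17 - 5.3) = -7.792%, loss ≈ 20537 × 7.792/100 ≈ 1600.
Year 1993: gap = -1.6 × (6.25 - 5.3) = -1.52%, loss ≈ 20537 × 1.52/100 ≈ 312.
Year 1994: gap = -1.6 × (7.95 - 5.3) = -4.24%, loss ≈ 20537 × 4.24/100 ≈ 871.
Year 1995: gap = -1.6 × (7.71 - 5.3) = -3.856%, loss ≈ 20537 × 3.856/100 ≈ 792.
Year 1996: gap = -1.6 × (7.09 - 5.3) = -2.864%, loss ≈ 20537 × 2.864/100 ≈ 588.
Total lost output = 1600 + 312 + 871 + 792 + 588 = 4163 billion.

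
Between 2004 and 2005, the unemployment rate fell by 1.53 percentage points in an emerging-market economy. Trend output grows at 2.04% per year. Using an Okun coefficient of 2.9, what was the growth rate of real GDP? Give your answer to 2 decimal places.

Growth-rate Okun's law: g_Y = g_Y* - β × Δu.
g_Y = 2.04 - 2.9 × (-1.53) = 2.04 + 4.437 = 6.477%, i.e. 6.48% to 2 d.p.

6.48%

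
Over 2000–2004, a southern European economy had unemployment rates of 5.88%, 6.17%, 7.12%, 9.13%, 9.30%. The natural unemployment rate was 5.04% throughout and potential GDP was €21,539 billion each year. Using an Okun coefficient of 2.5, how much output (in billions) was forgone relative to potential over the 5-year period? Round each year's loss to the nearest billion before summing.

Year 2000: gap = -2.5 × (5.88 - 5.04) = -2.1%, loss ≈ 21539 × 2.1/100 ≈ 452.
Year 2001: gap = -2.5 × (6.17 - 5.04) = -2.825%, loss ≈ 21539 × 2.825/100 ≈ 608.
Year 2002: gap = -2.5 × (7.12 - 5.04) = -5.2%, loss ≈ 21539 × 5.2/100 ≈ 1120.
Year 2003: gap = -2.5 × (9.13 - 5.04) = -10.225%, loss ≈ 21539 × 10.225/100 ≈ 2202.
Year 2004: gap = -2.5 × (9.3 - 5.04) = -10.65%, loss ≈ 21539 × 10.65/100 ≈ 2294.
Total lost output = 452 + 608 + 1120 + 2202 + 2294 = 6676 billion.

€6,676 billion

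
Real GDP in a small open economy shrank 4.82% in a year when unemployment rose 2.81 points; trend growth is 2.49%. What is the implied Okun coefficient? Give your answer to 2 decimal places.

β ≈ 2.60

Growth form: g_Y = g_Y* - β × Δu, so β = (g_Y* - g_Y)/Δu.
β = (2.49 + 4.82)/2.81 = 7.31/2.81 = 2.60.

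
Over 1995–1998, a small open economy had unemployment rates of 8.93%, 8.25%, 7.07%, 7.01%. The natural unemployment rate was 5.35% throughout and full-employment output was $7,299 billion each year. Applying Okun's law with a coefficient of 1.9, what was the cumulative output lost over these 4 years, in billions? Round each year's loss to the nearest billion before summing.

$1,367 billion

Year 1995: gap = -1.9 × (8.93 - 5.35) = -6.802%, loss ≈ 7299 × 6.802/100 ≈ 496.
Year 1996: gap = -1.9 × (8.25 - 5.35) = -5.51%, loss ≈ 7299 × 5.51/100 ≈ 402.
Year 1997: gap = -1.9 × (7.07 - 5.35) = -3.268%, loss ≈ 7299 × 3.268/100 ≈ 239.
Year 1998: gap = -1.9 × (7.01 - 5.35) = -3.154%, loss ≈ 7299 × 3.154/100 ≈ 230.
Total lost output = 496 + 402 + 239 + 230 = 1367 billion.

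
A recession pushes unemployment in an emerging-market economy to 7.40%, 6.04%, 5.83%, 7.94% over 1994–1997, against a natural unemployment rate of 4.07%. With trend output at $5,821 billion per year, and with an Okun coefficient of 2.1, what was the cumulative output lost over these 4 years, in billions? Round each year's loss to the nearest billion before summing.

Year 1994: gap = -2.1 × (7.4 - 4.07) = -6.993%, loss ≈ 5821 × 6.993/100 ≈ 407.
Year 1995: gap = -2.1 × (6.04 - 4.07) = -4.137%, loss ≈ 5821 × 4.137/100 ≈ 241.
Year 1996: gap = -2.1 × (5.83 - 4.07) = -3.696%, loss ≈ 5821 × 3.696/100 ≈ 215.
Year 1997: gap = -2.1 × (7.94 - 4.07) = -8.127%, loss ≈ 5821 × 8.127/100 ≈ 473.
Total lost output = 407 + 241 + 215 + 473 = 1336 billion.

$1,336 billion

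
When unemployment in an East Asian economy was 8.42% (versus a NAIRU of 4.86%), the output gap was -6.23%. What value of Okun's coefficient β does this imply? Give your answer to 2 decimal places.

β ≈ 1.75

Okun's law: output gap = -β × (u - u*).
-6.23 = -β × (8.42 - 4.86) = -β × 3.56, so β = 6.23/3.56 = 1.75.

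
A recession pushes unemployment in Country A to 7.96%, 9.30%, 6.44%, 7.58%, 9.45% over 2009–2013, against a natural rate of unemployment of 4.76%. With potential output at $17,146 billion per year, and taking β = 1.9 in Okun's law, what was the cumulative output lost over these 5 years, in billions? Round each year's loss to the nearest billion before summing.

Year 2009: gap = -1.9 × (7.96 - 4.76) = -6.08%, loss ≈ 17146 × 6.08/100 ≈ 1042.
Year 2010: gap = -1.9 × (9.3 - 4.76) = -8.626%, loss ≈ 17146 × 8.626/100 ≈ 1479.
Year 2011: gap = -1.9 × (6.44 - 4.76) = -3.192%, loss ≈ 17146 × 3.192/100 ≈ 547.
Year 2012: gap = -1.9 × (7.58 - 4.76) = -5.358%, loss ≈ 17146 × 5.358/100 ≈ 919.
Year 2013: gap = -1.9 × (9.45 - 4.76) = -8.911%, loss ≈ 17146 × 8.911/100 ≈ 1528.
Total lost output = 1042 + 1479 + 547 + 919 + 1528 = 5515 billion.

$5,515 billion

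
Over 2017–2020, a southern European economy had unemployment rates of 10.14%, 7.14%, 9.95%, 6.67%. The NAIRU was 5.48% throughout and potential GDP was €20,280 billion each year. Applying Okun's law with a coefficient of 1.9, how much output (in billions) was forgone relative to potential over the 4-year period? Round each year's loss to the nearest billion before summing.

€4,617 billion

Year 2017: gap = -1.9 × (10.14 - 5.48) = -8.854%, loss ≈ 20280 × 8.854/100 ≈ 1796.
Year 2018: gap = -1.9 × (7.14 - 5.48) = -3.154%, loss ≈ 20280 × 3.154/100 ≈ 640.
Year 2019: gap = -1.9 × (9.95 - 5.48) = -8.493%, loss ≈ 20280 × 8.493/100 ≈ 1722.
Year 2020: gap = -1.9 × (6.67 - 5.48) = -2.261%, loss ≈ 20280 × 2.261/100 ≈ 459.
Total lost output = 1796 + 640 + 1722 + 459 = 4617 billion.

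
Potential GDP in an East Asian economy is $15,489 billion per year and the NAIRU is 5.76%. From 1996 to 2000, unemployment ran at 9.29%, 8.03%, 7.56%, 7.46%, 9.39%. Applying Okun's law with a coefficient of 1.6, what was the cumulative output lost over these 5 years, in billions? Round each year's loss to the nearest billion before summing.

$3,205 billion

Year 1996: gap = -1.6 × (9.29 - 5.76) = -5.648%, loss ≈ 15489 × 5.648/100 ≈ 875.
Year 1997: gap = -1.6 × (8.03 - 5.76) = -3.632%, loss ≈ 15489 × 3.632/100 ≈ 563.
Year 1998: gap = -1.6 × (7.56 - 5.76) = -2.88%, loss ≈ 15489 × 2.88/100 ≈ 446.
Year 1999: gap = -1.6 × (7.46 - 5.76) = -2.72%, loss ≈ 15489 × 2.72/100 ≈ 421.
Year 2000: gap = -1.6 × (9.39 - 5.76) = -5.808%, loss ≈ 15489 × 5.808/100 ≈ 900.
Total lost output = 875 + 563 + 446 + 421 + 900 = 3205 billion.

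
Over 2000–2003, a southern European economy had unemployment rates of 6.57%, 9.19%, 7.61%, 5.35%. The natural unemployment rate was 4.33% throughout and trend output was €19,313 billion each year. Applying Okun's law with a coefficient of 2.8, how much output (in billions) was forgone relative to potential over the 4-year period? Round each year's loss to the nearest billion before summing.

Year 2000: gap = -2.8 × (6.57 - 4.33) = -6.272%, loss ≈ 19313 × 6.272/100 ≈ 1211.
Year 2001: gap = -2.8 × (9.19 - 4.33) = -13.608%, loss ≈ 19313 × 13.608/100 ≈ 2628.
Year 2002: gap = -2.8 × (7.61 - 4.33) = -9.184%, loss ≈ 19313 × 9.184/100 ≈ 1774.
Year 2003: gap = -2.8 × (5.35 - 4.33) = -2.856%, loss ≈ 19313 × 2.856/100 ≈ 552.
Total lost output = 1211 + 2628 + 1774 + 552 = 6165 billion.

€6,165 billion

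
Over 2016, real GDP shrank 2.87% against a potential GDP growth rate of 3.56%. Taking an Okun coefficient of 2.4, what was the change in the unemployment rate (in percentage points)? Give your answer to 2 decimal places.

2.68 percentage points

Growth-rate Okun's law: g_Y = g_Y* - β × Δu, so Δu = (g_Y* - g_Y)/β.
Δu = (3.56 + 2.87)/2.4 = 6.43/2.4 = 2.68 percentage points.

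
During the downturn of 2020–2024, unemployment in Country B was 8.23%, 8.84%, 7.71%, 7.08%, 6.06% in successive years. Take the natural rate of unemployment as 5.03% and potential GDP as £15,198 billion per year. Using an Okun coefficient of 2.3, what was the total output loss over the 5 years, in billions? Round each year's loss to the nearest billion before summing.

Year 2020: gap = -2.3 × (8.23 - 5.03) = -7.36%, loss ≈ 15198 × 7.36/100 ≈ 1119.
Year 2021: gap = -2.3 × (8.84 - 5.03) = -8.763%, loss ≈ 15198 × 8.763/100 ≈ 1332.
Year 2022: gap = -2.3 × (7.71 - 5.03) = -6.164%, loss ≈ 15198 × 6.164/100 ≈ 937.
Year 2023: gap = -2.3 × (7.08 - 5.03) = -4.715%, loss ≈ 15198 × 4.715/100 ≈ 717.
Year 2024: gap = -2.3 × (6.06 - 5.03) = -2.369%, loss ≈ 15198 × 2.369/100 ≈ 360.
Total lost output = 1119 + 1332 + 937 + 717 + 360 = 4465 billion.

£4,465 billion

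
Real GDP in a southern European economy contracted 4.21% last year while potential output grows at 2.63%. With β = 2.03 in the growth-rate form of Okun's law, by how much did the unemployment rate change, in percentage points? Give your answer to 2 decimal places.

Growth-rate Okun's law: g_Y = g_Y* - β × Δu, so Δu = (g_Y* - g_Y)/β.
Δu = (2.63 + 4.21)/2.03 = 6.84/2.03 = 3.37 percentage points.

3.37 percentage points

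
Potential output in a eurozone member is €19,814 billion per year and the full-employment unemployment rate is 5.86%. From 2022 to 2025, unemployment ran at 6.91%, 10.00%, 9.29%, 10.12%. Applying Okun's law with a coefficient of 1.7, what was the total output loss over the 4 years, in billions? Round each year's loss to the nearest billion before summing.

Year 2022: gap = -1.7 × (6.91 - 5.86) = -1.785%, loss ≈ 19814 × 1.785/100 ≈ 354.
Year 2023: gap = -1.7 × (10 - 5.86) = -7.038%, loss ≈ 19814 × 7.038/100 ≈ 1395.
Year 2024: gap = -1.7 × (9.29 - 5.86) = -5.831%, loss ≈ 19814 × 5.831/100 ≈ 1155.
Year 2025: gap = -1.7 × (10.12 - 5.86) = -7.242%, loss ≈ 19814 × 7.242/100 ≈ 1435.
Total lost output = 354 + 1395 + 1155 + 1435 = 4339 billion.

€4,339 billion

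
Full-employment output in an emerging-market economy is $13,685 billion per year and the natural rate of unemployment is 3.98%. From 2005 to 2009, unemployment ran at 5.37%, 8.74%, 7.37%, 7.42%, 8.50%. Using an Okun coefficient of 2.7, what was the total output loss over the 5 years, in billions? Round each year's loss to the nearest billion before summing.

Year 2005: gap = -2.7 × (5.37 - 3.98) = -3.753%, loss ≈ 13685 × 3.753/100 ≈ 514.
Year 2006: gap = -2.7 × (8.74 - 3.98) = -12.852%, loss ≈ 13685 × 12.852/100 ≈ 1759.
Year 2007: gap = -2.7 × (7.37 - 3.98) = -9.153%, loss ≈ 13685 × 9.153/100 ≈ 1253.
Year 2008: gap = -2.7 × (7.42 - 3.98) = -9.288%, loss ≈ 13685 × 9.288/100 ≈ 1271.
Year 2009: gap = -2.7 × (8.5 - 3.98) = -12.204%, loss ≈ 13685 × 12.204/100 ≈ 1670.
Total lost output = 514 + 1759 + 1253 + 1271 + 1670 = 6467 billion.

$6,467 billion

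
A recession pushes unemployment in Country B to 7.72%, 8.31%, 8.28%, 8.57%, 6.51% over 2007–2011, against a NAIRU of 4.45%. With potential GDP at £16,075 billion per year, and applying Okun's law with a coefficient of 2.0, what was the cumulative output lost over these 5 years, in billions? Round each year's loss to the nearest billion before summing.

Year 2007: gap = -2.0 × (7.72 - 4.45) = -6.54%, loss ≈ 16075 × 6.54/100 ≈ 1051.
Year 2008: gap = -2.0 × (8.31 - 4.45) = -7.72%, loss ≈ 16075 × 7.72/100 ≈ 1241.
Year 2009: gap = -2.0 × (8.28 - 4.45) = -7.66%, loss ≈ 16075 × 7.66/100 ≈ 1231.
Year 2010: gap = -2.0 × (8.57 - 4.45) = -8.24%, loss ≈ 16075 × 8.24/100 ≈ 1325.
Year 2011: gap = -2.0 × (6.51 - 4.45) = -4.12%, loss ≈ 16075 × 4.12/100 ≈ 662.
Total lost output = 1051 + 1241 + 1231 + 1325 + 662 = 5510 billion.

£5,510 billion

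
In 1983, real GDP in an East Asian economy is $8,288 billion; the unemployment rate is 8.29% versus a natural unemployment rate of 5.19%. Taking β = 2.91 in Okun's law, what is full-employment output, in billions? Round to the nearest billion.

$9,110 billion

Unemployment gap = 8.29 - 5.19 = 3.1 points, so output gap = -2.91 × 3.1 = -9.021%.
Since Y = Y* × (1 + gap/100), Y* = 8288/0.90979 ≈ 9110 billion.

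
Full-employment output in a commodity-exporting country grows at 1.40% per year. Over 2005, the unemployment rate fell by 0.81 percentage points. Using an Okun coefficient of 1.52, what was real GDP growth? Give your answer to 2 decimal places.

2.63%

Growth-rate Okun's law: g_Y = g_Y* - β × Δu.
g_Y = 1.40 - 1.52 × (-0.81) = 1.4 + 1.2312 = 2.6312%, i.e. 2.63% to 2 d.p.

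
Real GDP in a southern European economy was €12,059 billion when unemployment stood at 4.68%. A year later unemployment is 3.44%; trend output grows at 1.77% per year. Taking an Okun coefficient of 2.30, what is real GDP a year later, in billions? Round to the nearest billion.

€12,616 billion

Δu = 3.44 - 4.68 = -1.24 points.
Okun's law (growth form): g_Y = g_Y* - β × Δu = 1.77 - 2.30 × (-1.24) = 1.77 + 2.852 = 4.622%.
Real GDP in the next year = 12059 × (1 + 4.622/100) = 12059 × 1.04622 ≈ 12616 billion.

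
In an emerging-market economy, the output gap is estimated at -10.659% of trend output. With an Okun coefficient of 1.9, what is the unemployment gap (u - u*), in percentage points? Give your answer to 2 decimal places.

5.61 percentage points

Okun's law: output gap = -β × (u - u*), so u - u* = -(output gap)/β.
u - u* = -(-10.659)/1.9 = 5.61 percentage points.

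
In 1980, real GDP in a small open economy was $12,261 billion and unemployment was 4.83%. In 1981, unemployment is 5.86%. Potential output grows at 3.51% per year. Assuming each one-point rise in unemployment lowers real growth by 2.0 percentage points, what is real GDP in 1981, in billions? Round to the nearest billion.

Δu = 5.86 - 4.83 = 1.03 points.
Okun's law (growth form): g_Y = g_Y* - β × Δu = 3.51 - 2.0 × (1.03) = 3.51 - 2.06 = 1.45%.
Real GDP in the next year = 12261 × (1 + 1.45/100) = 12261 × 1.0145 ≈ 12439 billion.

$12,439 billion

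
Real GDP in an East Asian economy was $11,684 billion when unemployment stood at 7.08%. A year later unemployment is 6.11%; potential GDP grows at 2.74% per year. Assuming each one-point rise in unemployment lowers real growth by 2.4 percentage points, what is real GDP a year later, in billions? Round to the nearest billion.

$12,276 billion

Δu = 6.11 - 7.08 = -0.97 points.
Okun's law (growth form): g_Y = g_Y* - β × Δu = 2.74 - 2.4 × (-0.97) = 2.74 + 2.328 = 5.068%.
Real GDP in the next year = 11684 × (1 + 5.068/100) = 11684 × 1.05068 ≈ 12276 billion.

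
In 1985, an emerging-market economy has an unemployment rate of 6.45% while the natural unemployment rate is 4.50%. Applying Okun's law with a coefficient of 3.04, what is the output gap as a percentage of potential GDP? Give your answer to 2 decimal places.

-5.93%

The unemployment gap is 6.45 - 4.5 = 1.95 percentage points.
Okun's law gives an output gap of -3.04 × 1.95 = -5.928%, i.e. 5.93% below potential.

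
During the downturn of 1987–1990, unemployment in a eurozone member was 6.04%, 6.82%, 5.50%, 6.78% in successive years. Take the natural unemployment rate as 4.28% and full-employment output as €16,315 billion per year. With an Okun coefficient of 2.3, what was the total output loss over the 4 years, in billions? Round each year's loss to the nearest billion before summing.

Year 1987: gap = -2.3 × (6.04 - 4.28) = -4.048%, loss ≈ 16315 × 4.048/100 ≈ 660.
Year 1988: gap = -2.3 × (6.82 - 4.28) = -5.842%, loss ≈ 16315 × 5.842/100 ≈ 953.
Year 1989: gap = -2.3 × (5.5 - 4.28) = -2.806%, loss ≈ 16315 × 2.806/100 ≈ 458.
Year 1990: gap = -2.3 × (6.78 - 4.28) = -5.75%, loss ≈ 16315 × 5.75/100 ≈ 938.
Total lost output = 660 + 953 + 458 + 938 = 3009 billion.

€3,009 billion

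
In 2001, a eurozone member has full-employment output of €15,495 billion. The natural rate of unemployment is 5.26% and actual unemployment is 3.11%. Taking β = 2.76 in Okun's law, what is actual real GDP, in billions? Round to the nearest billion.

Unemployment gap = 3.11 - 5.26 = -2.15 points, so the output gap is -2.76 × (-2.15) = 5.934%.
Actual GDP = 15495 × (1 + 5.934/100) = 15495 × 1.05934 ≈ 16414 billion.

€16,414 billion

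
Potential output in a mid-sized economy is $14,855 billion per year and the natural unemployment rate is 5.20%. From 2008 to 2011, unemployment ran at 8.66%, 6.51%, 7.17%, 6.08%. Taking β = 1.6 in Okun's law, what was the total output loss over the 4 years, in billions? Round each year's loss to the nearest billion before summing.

$1,810 billion

Year 2008: gap = -1.6 × (8.66 - 5.2) = -5.536%, loss ≈ 14855 × 5.536/100 ≈ 822.
Year 2009: gap = -1.6 × (6.51 - 5.2) = -2.096%, loss ≈ 14855 × 2.096/100 ≈ 311.
Year 2010: gap = -1.6 × (7.17 - 5.2) = -3.152%, loss ≈ 14855 × 3.152/100 ≈ 468.
Year 2011: gap = -1.6 × (6.08 - 5.2) = -1.408%, loss ≈ 14855 × 1.408/100 ≈ 209.
Total lost output = 822 + 311 + 468 + 209 = 1810 billion.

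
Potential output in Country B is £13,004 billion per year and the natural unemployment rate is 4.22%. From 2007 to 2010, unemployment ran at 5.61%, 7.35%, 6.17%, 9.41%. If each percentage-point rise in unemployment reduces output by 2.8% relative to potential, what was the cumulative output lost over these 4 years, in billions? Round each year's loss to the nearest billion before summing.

£4,246 billion

Year 2007: gap = -2.8 × (5.61 - 4.22) = -3.892%, loss ≈ 13004 × 3.892/100 ≈ 506.
Year 2008: gap = -2.8 × (7.35 - 4.22) = -8.764%, loss ≈ 13004 × 8.764/100 ≈ 1140.
Year 2009: gap = -2.8 × (6.17 - 4.22) = -5.46%, loss ≈ 13004 × 5.46/100 ≈ 710.
Year 2010: gap = -2.8 × (9.41 - 4.22) = -14.532%, loss ≈ 13004 × 14.532/100 ≈ 1890.
Total lost output = 506 + 1140 + 710 + 1890 = 4246 billion.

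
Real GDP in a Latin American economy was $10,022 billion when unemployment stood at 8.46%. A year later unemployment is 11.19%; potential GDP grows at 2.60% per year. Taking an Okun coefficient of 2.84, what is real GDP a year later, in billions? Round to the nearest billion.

Δu = 11.19 - 8.46 = 2.73 points.
Okun's law (growth form): g_Y = g_Y* - β × Δu = 2.60 - 2.84 × (2.73) = 2.6 - 7.7532 = -5.1532%.
Real GDP in the next year = 10022 × (1 - 5.1532/100) = 10022 × 0.948468 ≈ 9506 billion.

$9,506 billion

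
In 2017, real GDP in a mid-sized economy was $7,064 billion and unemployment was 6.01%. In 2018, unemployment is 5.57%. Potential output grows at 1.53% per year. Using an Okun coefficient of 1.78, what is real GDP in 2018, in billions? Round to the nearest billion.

$7,227 billion

Δu = 5.57 - 6.01 = -0.44 points.
Okun's law (growth form): g_Y = g_Y* - β × Δu = 1.53 - 1.78 × (-0.44) = 1.53 + 0.7832 = 2.3132%.
Real GDP in the next year = 7064 × (1 + 2.3132/100) = 7064 × 1.023132 ≈ 7227 billion.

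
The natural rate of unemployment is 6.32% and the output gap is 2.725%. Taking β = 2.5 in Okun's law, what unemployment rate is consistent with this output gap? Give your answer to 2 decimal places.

From Okun's law, u - u* = -(output gap)/β = -(2.725)/2.5 = -1.09 points.
So u = 6.32 - 1.09 = 5.23%.

5.23%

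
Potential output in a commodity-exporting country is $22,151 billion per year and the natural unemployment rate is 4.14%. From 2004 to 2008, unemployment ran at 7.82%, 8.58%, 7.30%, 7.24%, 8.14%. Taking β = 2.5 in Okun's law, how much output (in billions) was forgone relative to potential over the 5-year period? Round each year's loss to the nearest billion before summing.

Year 2004: gap = -2.5 × (7.82 - 4.14) = -9.2%, loss ≈ 22151 × 9.2/100 ≈ 2038.
Year 2005: gap = -2.5 × (8.58 - 4.14) = -11.1%, loss ≈ 22151 × 11.1/100 ≈ 2459.
Year 2006: gap = -2.5 × (7.3 - 4.14) = -7.9%, loss ≈ 22151 × 7.9/100 ≈ 1750.
Year 2007: gap = -2.5 × (7.24 - 4.14) = -7.75%, loss ≈ 22151 × 7.75/100 ≈ 1717.
Year 2008: gap = -2.5 × (8.14 - 4.14) = -10%, loss ≈ 22151 × 10/100 ≈ 2215.
Total lost output = 2038 + 2459 + 1750 + 1717 + 2215 = 10179 billion.

$10,179 billion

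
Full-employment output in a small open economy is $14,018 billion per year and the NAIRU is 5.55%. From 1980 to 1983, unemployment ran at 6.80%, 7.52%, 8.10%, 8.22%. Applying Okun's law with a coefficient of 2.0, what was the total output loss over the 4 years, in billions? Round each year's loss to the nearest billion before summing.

Year 1980: gap = -2.0 × (6.8 - 5.55) = -2.5%, loss ≈ 14018 × 2.5/100 ≈ 350.
Year 1981: gap = -2.0 × (7.52 - 5.55) = -3.94%, loss ≈ 14018 × 3.94/100 ≈ 552.
Year 1982: gap = -2.0 × (8.1 - 5.55) = -5.1%, loss ≈ 14018 × 5.1/100 ≈ 715.
Year 1983: gap = -2.0 × (8.22 - 5.55) = -5.34%, loss ≈ 14018 × 5.34/100 ≈ 749.
Total lost output = 350 + 552 + 715 + 749 = 2366 billion.

$2,366 billion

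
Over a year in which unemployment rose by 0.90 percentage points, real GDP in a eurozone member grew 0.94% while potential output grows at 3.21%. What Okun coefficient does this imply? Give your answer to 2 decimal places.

β ≈ 2.52

Growth form: g_Y = g_Y* - β × Δu, so β = (g_Y* - g_Y)/Δu.
β = (3.21 - 0.94)/0.90 = 2.27/0.90 = 2.52.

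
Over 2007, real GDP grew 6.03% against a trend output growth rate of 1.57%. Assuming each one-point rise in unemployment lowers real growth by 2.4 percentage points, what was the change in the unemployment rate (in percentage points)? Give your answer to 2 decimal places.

-1.86 percentage points

Growth-rate Okun's law: g_Y = g_Y* - β × Δu, so Δu = (g_Y* - g_Y)/β.
Δu = (1.57 - 6.03)/2.4 = -4.46/2.4 = -1.86 percentage points.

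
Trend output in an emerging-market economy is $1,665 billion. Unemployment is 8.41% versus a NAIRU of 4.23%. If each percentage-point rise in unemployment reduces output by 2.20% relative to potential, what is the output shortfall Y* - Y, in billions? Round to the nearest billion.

$153 billion

Output gap = -2.20 × (8.41 - 4.23) = -2.2 × 4.18 = -9.196%.
Actual GDP ≈ 1665 × 0.90804 ≈ 1512 billion, so the shortfall is 1665 - 1512 = 153 billion.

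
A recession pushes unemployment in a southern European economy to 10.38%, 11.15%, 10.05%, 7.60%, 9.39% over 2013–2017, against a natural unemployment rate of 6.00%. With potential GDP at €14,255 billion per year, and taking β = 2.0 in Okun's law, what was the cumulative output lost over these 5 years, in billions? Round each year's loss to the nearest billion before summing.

€5,294 billion

Year 2013: gap = -2.0 × (10.38 - 6) = -8.76%, loss ≈ 14255 × 8.76/100 ≈ 1249.
Year 2014: gap = -2.0 × (11.15 - 6) = -10.3%, loss ≈ 14255 × 10.3/100 ≈ 1468.
Year 2015: gap = -2.0 × (10.05 - 6) = -8.1%, loss ≈ 14255 × 8.1/100 ≈ 1155.
Year 2016: gap = -2.0 × (7.6 - 6) = -3.2%, loss ≈ 14255 × 3.2/100 ≈ 456.
Year 2017: gap = -2.0 × (9.39 - 6) = -6.78%, loss ≈ 14255 × 6.78/100 ≈ 966.
Total lost output = 1249 + 1468 + 1155 + 456 + 966 = 5294 billion.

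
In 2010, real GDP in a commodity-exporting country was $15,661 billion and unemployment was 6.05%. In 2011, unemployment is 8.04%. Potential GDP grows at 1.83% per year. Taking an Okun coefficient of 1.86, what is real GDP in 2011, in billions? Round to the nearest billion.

$15,368 billion

Δu = 8.04 - 6.05 = 1.99 points.
Okun's law (growth form): g_Y = g_Y* - β × Δu = 1.83 - 1.86 × (1.99) = 1.83 - 3.7014 = -1.8714%.
Real GDP in the next year = 15661 × (1 - 1.8714/100) = 15661 × 0.981286 ≈ 15368 billion.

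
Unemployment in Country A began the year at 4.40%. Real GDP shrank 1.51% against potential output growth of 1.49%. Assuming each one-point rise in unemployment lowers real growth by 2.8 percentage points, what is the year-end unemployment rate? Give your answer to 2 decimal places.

Growth-rate Okun's law: g_Y = g_Y* - β × Δu, so Δu = (g_Y* - g_Y)/β.
Δu = (1.49 + 1.51)/2.8 = 3/2.8 = 1.07 percentage points.
Year-end unemployment = 4.4 + 1.07 = 5.47%.

5.47%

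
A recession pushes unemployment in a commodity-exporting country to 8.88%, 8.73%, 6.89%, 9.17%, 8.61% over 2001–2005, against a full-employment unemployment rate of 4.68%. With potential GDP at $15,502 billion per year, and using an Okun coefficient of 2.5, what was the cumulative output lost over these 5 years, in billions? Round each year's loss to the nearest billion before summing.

Year 2001: gap = -2.5 × (8.88 - 4.68) = -10.5%, loss ≈ 15502 × 10.5/100 ≈ 1628.
Year 2002: gap = -2.5 × (8.73 - 4.68) = -10.125%, loss ≈ 15502 × 10.125/100 ≈ 1570.
Year 2003: gap = -2.5 × (6.89 - 4.68) = -5.525%, loss ≈ 15502 × 5.525/100 ≈ 856.
Year 2004: gap = -2.5 × (9.17 - 4.68) = -11.225%, loss ≈ 15502 × 11.225/100 ≈ 1740.
Year 2005: gap = -2.5 × (8.61 - 4.68) = -9.825%, loss ≈ 15502 × 9.825/100 ≈ 1523.
Total lost output = 1628 + 1570 + 856 + 1740 + 1523 = 7317 billion.

$7,317 billion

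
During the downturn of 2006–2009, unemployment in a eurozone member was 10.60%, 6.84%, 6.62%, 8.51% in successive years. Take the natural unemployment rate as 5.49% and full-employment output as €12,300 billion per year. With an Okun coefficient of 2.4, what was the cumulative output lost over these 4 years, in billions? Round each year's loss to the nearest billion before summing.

€3,133 billion

Year 2006: gap = -2.4 × (10.6 - 5.49) = -12.264%, loss ≈ 12300 × 12.264/100 ≈ 1508.
Year 2007: gap = -2.4 × (6.84 - 5.49) = -3.24%, loss ≈ 12300 × 3.24/100 ≈ 399.
Year 2008: gap = -2.4 × (6.62 - 5.49) = -2.712%, loss ≈ 12300 × 2.712/100 ≈ 334.
Year 2009: gap = -2.4 × (8.51 - 5.49) = -7.248%, loss ≈ 12300 × 7.248/100 ≈ 892.
Total lost output = 1508 + 399 + 334 + 892 = 3133 billion.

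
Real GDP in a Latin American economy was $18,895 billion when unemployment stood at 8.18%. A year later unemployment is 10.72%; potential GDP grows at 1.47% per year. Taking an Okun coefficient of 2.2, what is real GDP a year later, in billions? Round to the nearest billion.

Δu = 10.72 - 8.18 = 2.54 points.
Okun's law (growth form): g_Y = g_Y* - β × Δu = 1.47 - 2.2 × (2.54) = 1.47 - 5.588 = -4.118%.
Real GDP in the next year = 18895 × (1 - 4.118/100) = 18895 × 0.95882 ≈ 18117 billion.

$18,117 billion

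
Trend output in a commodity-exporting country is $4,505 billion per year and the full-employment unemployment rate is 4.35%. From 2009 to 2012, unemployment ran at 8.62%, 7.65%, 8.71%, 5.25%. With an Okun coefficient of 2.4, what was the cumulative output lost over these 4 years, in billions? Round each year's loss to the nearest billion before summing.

$1,387 billion

Year 2009: gap = -2.4 × (8.62 - 4.35) = -10.248%, loss ≈ 4505 × 10.248/100 ≈ 462.
Year 2010: gap = -2.4 × (7.65 - 4.35) = -7.92%, loss ≈ 4505 × 7.92/100 ≈ 357.
Year 2011: gap = -2.4 × (8.71 - 4.35) = -10.464%, loss ≈ 4505 × 10.464/100 ≈ 471.
Year 2012: gap = -2.4 × (5.25 - 4.35) = -2.16%, loss ≈ 4505 × 2.16/100 ≈ 97.
Total lost output = 462 + 357 + 471 + 97 = 1387 billion.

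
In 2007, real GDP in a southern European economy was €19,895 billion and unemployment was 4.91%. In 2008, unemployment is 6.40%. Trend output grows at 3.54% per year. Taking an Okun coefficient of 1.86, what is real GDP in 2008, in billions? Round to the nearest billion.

€20,048 billion

Δu = 6.4 - 4.91 = 1.49 points.
Okun's law (growth form): g_Y = g_Y* - β × Δu = 3.54 - 1.86 × (1.49) = 3.54 - 2.7714 = 0.7686%.
Real GDP in the next year = 19895 × (1 + 0.7686/100) = 19895 × 1.007686 ≈ 20048 billion.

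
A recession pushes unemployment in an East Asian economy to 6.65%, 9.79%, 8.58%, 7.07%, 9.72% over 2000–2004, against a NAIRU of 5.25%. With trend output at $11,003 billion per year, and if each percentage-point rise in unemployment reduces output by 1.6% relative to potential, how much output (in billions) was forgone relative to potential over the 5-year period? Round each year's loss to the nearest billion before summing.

Year 2000: gap = -1.6 × (6.65 - 5.25) = -2.24%, loss ≈ 11003 × 2.24/100 ≈ 246.
Year 2001: gap = -1.6 × (9.79 - 5.25) = -7.264%, loss ≈ 11003 × 7.264/100 ≈ 799.
Year 2002: gap = -1.6 × (8.58 - 5.25) = -5.328%, loss ≈ 11003 × 5.328/100 ≈ 586.
Year 2003: gap = -1.6 × (7.07 - 5.25) = -2.912%, loss ≈ 11003 × 2.912/100 ≈ 320.
Year 2004: gap = -1.6 × (9.72 - 5.25) = -7.152%, loss ≈ 11003 × 7.152/100 ≈ 787.
Total lost output = 246 + 799 + 586 + 320 + 787 = 2738 billion.

$2,738 billion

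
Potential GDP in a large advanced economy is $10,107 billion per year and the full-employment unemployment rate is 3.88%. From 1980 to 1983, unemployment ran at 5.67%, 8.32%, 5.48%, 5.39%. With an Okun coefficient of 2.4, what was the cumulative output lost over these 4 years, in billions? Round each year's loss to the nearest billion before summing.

Year 1980: gap = -2.4 × (5.67 - 3.88) = -4.296%, loss ≈ 10107 × 4.296/100 ≈ 434.
Year 1981: gap = -2.4 × (8.32 - 3.88) = -10.656%, loss ≈ 10107 × 10.656/100 ≈ 1077.
Year 1982: gap = -2.4 × (5.48 - 3.88) = -3.84%, loss ≈ 10107 × 3.84/100 ≈ 388.
Year 1983: gap = -2.4 × (5.39 - 3.88) = -3.624%, loss ≈ 10107 × 3.624/100 ≈ 366.
Total lost output = 434 + 1077 + 388 + 366 = 2265 billion.

$2,265 billion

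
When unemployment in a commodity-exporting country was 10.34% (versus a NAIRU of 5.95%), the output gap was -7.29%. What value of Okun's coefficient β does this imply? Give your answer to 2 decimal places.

β ≈ 1.66

Okun's law: output gap = -β × (u - u*).
-7.29 = -β × (10.34 - 5.95) = -β × 4.39, so β = 7.29/4.39 = 1.66.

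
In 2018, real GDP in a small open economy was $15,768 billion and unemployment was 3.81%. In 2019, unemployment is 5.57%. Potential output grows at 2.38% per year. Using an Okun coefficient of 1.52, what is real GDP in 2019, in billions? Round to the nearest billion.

Δu = 5.57 - 3.81 = 1.76 points.
Okun's law (growth form): g_Y = g_Y* - β × Δu = 2.38 - 1.52 × (1.76) = 2.38 - 2.6752 = -0.2952%.
Real GDP in the next year = 15768 × (1 - 0.2952/100) = 15768 × 0.997048 ≈ 15721 billion.

$15,721 billion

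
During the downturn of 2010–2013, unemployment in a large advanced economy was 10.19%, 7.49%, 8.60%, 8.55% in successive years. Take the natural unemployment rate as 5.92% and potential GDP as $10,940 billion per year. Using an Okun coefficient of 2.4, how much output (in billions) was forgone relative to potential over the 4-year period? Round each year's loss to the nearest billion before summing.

Year 2010: gap = -2.4 × (10.19 - 5.92) = -10.248%, loss ≈ 10940 × 10.248/100 ≈ 1121.
Year 2011: gap = -2.4 × (7.49 - 5.92) = -3.768%, loss ≈ 10940 × 3.768/100 ≈ 412.
Year 2012: gap = -2.4 × (8.6 - 5.92) = -6.432%, loss ≈ 10940 × 6.432/100 ≈ 704.
Year 2013: gap = -2.4 × (8.55 - 5.92) = -6.312%, loss ≈ 10940 × 6.312/100 ≈ 691.
Total lost output = 1121 + 412 + 704 + 691 = 2928 billion.

$2,928 billion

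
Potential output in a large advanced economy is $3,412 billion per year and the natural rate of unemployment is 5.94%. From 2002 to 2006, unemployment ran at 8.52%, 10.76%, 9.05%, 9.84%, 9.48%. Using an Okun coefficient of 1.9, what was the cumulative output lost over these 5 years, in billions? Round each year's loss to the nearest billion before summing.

Year 2002: gap = -1.9 × (8.52 - 5.94) = -4.902%, loss ≈ 3412 × 4.902/100 ≈ 167.
Year 2003: gap = -1.9 × (10.76 - 5.94) = -9.158%, loss ≈ 3412 × 9.158/100 ≈ 312.
Year 2004: gap = -1.9 × (9.05 - 5.94) = -5.909%, loss ≈ 3412 × 5.909/100 ≈ 202.
Year 2005: gap = -1.9 × (9.84 - 5.94) = -7.41%, loss ≈ 3412 × 7.41/100 ≈ 253.
Year 2006: gap = -1.9 × (9.48 - 5.94) = -6.726%, loss ≈ 3412 × 6.726/100 ≈ 229.
Total lost output = 167 + 312 + 202 + 253 + 229 = 1163 billion.

$1,163 billion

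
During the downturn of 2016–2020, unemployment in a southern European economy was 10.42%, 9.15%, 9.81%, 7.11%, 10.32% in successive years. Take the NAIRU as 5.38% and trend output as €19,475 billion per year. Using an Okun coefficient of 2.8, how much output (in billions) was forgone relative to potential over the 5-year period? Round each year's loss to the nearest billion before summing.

€10,857 billion

Year 2016: gap = -2.8 × (10.42 - 5.38) = -14.112%, loss ≈ 19475 × 14.112/100 ≈ 2748.
Year 2017: gap = -2.8 × (9.15 - 5.38) = -10.556%, loss ≈ 19475 × 10.556/100 ≈ 2056.
Year 2018: gap = -2.8 × (9.81 - 5.38) = -12.404%, loss ≈ 19475 × 12.404/100 ≈ 2416.
Year 2019: gap = -2.8 × (7.11 - 5.38) = -4.844%, loss ≈ 19475 × 4.844/100 ≈ 943.
Year 2020: gap = -2.8 × (10.32 - 5.38) = -13.832%, loss ≈ 19475 × 13.832/100 ≈ 2694.
Total lost output = 2748 + 2056 + 2416 + 943 + 2694 = 10857 billion.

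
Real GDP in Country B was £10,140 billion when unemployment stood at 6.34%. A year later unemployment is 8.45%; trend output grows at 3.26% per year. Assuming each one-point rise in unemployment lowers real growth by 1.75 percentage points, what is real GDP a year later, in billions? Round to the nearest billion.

£10,096 billion

Δu = 8.45 - 6.34 = 2.11 points.
Okun's law (growth form): g_Y = g_Y* - β × Δu = 3.26 - 1.75 × (2.11) = 3.26 - 3.6925 = -0.4325%.
Real GDP in the next year = 10140 × (1 - 0.4325/100) = 10140 × 0.995675 ≈ 10096 billion.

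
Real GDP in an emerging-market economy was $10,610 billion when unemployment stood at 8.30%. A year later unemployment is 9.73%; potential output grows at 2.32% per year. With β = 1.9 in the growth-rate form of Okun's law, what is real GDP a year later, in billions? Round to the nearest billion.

Δu = 9.73 - 8.3 = 1.43 points.
Okun's law (growth form): g_Y = g_Y* - β × Δu = 2.32 - 1.9 × (1.43) = 2.32 - 2.717 = -0.397%.
Real GDP in the next year = 10610 × (1 - 0.397/100) = 10610 × 0.99603 ≈ 10568 billion.

$10,568 billion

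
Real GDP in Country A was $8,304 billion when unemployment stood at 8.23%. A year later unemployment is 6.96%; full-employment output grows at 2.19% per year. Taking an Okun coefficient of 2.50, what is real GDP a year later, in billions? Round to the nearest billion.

$8,750 billion

Δu = 6.96 - 8.23 = -1.27 points.
Okun's law (growth form): g_Y = g_Y* - β × Δu = 2.19 - 2.50 × (-1.27) = 2.19 + 3.175 = 5.365%.
Real GDP in the next year = 8304 × (1 + 5.365/100) = 8304 × 1.05365 ≈ 8750 billion.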